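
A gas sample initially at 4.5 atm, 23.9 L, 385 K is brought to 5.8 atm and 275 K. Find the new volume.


P1V1/T1 = P2V2/T2
V2 = P1V1T2/(T1P2)
= 4.5×23.9×275/(385×5.8)
= 13.245 L

13.245 L


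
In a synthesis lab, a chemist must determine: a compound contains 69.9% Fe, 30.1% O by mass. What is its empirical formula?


Assume 100 g sample. Moles of each element:
  Fe: 69.9/55.85 = 1.252 mol
  O: 30.1/16.0 = 1.881 mol
Divide by smallest (1.252):
  Fe: 1.252/1.252 = 1.0
  O: 1.881/1.252 = 1.5
Multiply all ratios by 2 to obtain whole numbers.
Empirical formula: Fe2O3

Fe2O3


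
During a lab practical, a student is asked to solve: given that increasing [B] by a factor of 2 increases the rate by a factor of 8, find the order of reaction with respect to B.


rate ∝ [B]^n
2^n = 8 → n = 3
Order in B: 3

3


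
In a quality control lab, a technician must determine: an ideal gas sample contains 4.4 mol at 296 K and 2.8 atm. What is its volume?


PV = nRT  (R = 0.08206 L·atm/(mol·K))
V = nRT/P = 4.4×0.08206×296/2.8
= 38.17 L

38.17 L


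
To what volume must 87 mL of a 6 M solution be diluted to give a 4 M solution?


C1V1 = C2V2
6 × 87 = 4 × V2
V2 = 522/4 = 130.5 mL

130.5 mL


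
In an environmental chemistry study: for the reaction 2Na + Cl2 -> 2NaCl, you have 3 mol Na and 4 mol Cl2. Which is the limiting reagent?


Mole ratio available / coefficient:
  Na: 3/2 = 1.500
  Cl2: 4/1 = 4.000
Smaller ratio is limiting.

Na


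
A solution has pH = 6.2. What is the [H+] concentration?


[H+] = 10^(-pH) = 10^(-6.2)
= 6.31×10^-7 M

6.31×10^-7 M


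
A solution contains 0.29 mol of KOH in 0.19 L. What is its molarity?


M = n/V = 0.29/0.19 = 1.526 mol/L

1.526 M


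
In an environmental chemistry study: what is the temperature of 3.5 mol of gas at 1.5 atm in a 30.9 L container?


PV = nRT  (R = 0.08206 L·atm/(mol·K))
T = PV/(nR) = 1.5×30.9/(3.5×0.08206)
= 46.35/0.287210
= 161.38 K

161.38 K


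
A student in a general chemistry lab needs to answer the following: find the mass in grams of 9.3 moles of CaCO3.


M(CaCO3) = 100.09 g/mol
mass = n × M = 9.3 × 100.09 = 930.84 g

930.84 g


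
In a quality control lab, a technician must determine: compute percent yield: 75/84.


% yield = actual/theoretical × 100
= 75/84 × 100
= 89.29%

89.29%


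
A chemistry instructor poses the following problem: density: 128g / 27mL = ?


ρ = mass/volume
= 128/27
= 4.741 g/mL

4.741 g/mL


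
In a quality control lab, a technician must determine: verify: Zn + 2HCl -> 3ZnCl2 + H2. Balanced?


Equation: Zn + 2HCl -> 3ZnCl2 + H2
Check atoms: Cl: 2≠6, H: 2=2, Zn: 1≠3
Not balanced

No, not balanced


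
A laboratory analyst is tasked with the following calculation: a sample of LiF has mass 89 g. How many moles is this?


M(LiF) = 25.94 g/mol
n = mass/M = 89/25.94 = 3.431 mol

3.431 mol


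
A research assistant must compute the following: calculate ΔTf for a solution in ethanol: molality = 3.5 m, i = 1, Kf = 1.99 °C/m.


ΔTf = Kf × m × i
= 1.99 × 3.5 × 1
= 6.965 °C

6.965 °C


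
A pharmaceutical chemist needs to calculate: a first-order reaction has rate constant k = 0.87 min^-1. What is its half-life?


t½ = ln2/k = 0.693147/(0.87 min^-1)
= 0.7967 min

0.7967 min


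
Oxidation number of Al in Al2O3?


Al is +3
Oxidation number: +3

+3


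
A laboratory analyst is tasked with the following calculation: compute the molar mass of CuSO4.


M(CuSO4) = 1×63.55 + 1×32.07 + 4×16.0
= 63.55 + 32.07 + 64.0
= 159.62 g/mol

159.62 g/mol


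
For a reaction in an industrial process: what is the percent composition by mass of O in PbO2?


M(PbO2) = 1×207.2 + 2×16.0 = 239.20 g/mol
Mass of O = 2 × 16.0 = 32.00 g/mol
% O = 32.00/239.20 × 100 = 13.38%

13.38%


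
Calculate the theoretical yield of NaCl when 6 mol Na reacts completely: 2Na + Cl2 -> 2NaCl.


Mole ratio NaCl:Na = 2:2
n(NaCl) = 6 × 2/2 = 6.000 mol
mass = 6.000 × 58.44 = 350.64 g

350.64 g


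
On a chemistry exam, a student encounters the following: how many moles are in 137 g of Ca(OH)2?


M(Ca(OH)2) = 74.1 g/mol
n = mass/M = 137/74.1 = 1.8489 mol

1.8489 mol


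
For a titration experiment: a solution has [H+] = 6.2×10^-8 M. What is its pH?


pH = -log10([H+]) = -log10(6.2×10^-8)
= 8 - log10(6.2)
= 8 - 0.79
= 7.21

7.21


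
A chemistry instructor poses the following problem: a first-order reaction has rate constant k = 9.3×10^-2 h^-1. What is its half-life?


t½ = ln2/k = 0.693147/(9.3×10^-2 h^-1)
= 7.453 h

7.453 h


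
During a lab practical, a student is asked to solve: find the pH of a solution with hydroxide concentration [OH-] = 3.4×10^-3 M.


pOH = -log10([OH-]) = -log10(3.4×10^-3)
= 3 - log10(3.4) = 2.47
pH = 14 - pOH = 14 - 2.47 = 11.53

11.53


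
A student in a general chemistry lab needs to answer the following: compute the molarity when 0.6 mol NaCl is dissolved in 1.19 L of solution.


M = n/V = 0.6/1.19 = 0.504 mol/L

0.504 M


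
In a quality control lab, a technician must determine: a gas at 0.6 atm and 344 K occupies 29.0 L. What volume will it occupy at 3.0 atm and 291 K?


P1V1/T1 = P2V2/T2
V2 = P1V1T2/(T1P2)
= 0.6×29.0×291/(344×3.0)
= 4.906 L

4.906 L


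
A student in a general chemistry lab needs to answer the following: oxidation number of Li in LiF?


Group 1 metal: +1
Oxidation number: +1

+1


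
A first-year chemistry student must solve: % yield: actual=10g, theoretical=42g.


% yield = actual/theoretical × 100
= 10/42 × 100
= 23.81%

23.81%


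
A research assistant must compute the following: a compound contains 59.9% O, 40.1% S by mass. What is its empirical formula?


Assume 100 g sample. Moles of each element:
  O: 59.9/16.0 = 3.744 mol
  S: 40.1/32.07 = 1.25 mol
Divide by smallest (1.25):
  O: 3.744/1.25 = 3.0
  S: 1.25/1.25 = 1.0
Empirical formula: SO3

SO3


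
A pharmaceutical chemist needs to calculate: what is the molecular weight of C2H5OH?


M(C2H5OH) = 2×12.01 + 6×1.008 + 1×16.0
= 24.02 + 6.05 + 16.0
= 46.07 g/mol

46.07 g/mol


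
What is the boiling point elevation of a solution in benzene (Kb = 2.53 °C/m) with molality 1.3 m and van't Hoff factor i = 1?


ΔTb = Kb × m × i
= 2.53 × 1.3 × 1
= 3.289 °C

3.289 °C


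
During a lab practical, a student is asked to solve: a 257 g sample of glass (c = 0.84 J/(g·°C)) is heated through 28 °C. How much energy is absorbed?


q = mcΔT = 257 × 0.84 × 28
= 6044.64 J

6044.64 J


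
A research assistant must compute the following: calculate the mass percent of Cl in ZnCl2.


M(ZnCl2) = 1×65.38 + 2×35.45 = 136.28 g/mol
Mass of Cl = 2 × 35.45 = 70.90 g/mol
% Cl = 70.90/136.28 × 100 = 52.03%

52.03%


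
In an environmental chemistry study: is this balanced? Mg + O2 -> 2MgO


Equation: Mg + O2 -> 2MgO
Check atoms: Mg: 1≠2, O: 2=2
Not balanced

No, not balanced


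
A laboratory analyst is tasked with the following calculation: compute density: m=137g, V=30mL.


ρ = mass/volume
= 137/30
= 4.567 g/mL

4.567 g/mL


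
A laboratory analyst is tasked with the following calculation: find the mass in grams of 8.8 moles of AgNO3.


M(AgNO3) = 169.88 g/mol
mass = n × M = 8.8 × 169.88 = 1494.94 g

1494.94 g


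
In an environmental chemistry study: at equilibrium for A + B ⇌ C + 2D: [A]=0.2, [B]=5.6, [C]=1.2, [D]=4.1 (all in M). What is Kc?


Kc = [C][D]^2/([A][B])
= (1.2^1 × 4.1^2)/(0.2^1 × 5.6^1)
= 20.172/1.12
= 18.01

18.01


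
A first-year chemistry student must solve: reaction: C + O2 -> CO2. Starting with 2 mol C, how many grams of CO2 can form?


Mole ratio CO2:C = 1:1
n(CO2) = 2 × 1/1 = 2.000 mol
mass = 2.000 × 44.01 = 88.02 g

88.02 g


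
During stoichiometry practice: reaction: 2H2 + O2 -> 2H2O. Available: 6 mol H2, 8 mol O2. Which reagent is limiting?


Mole ratio available / coefficient:
  H2: 6/2 = 3.000
  O2: 8/1 = 8.000
Smaller ratio is limiting.

H2


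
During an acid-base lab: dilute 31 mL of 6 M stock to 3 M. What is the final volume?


C1V1 = C2V2
6 × 31 = 3 × V2
V2 = 186/3 = 62.0 mL

62.0 mL


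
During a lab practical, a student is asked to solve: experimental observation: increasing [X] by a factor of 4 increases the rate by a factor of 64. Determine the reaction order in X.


rate ∝ [X]^n
4^n = 64 → n = 3
Order in X: 3

3


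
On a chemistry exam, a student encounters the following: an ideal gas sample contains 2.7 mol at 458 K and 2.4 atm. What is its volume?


PV = nRT  (R = 0.08206 L·atm/(mol·K))
V = nRT/P = 2.7×0.08206×458/2.4
= 42.281 L

42.281 L


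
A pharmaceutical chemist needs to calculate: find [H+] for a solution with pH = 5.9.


[H+] = 10^(-pH) = 10^(-5.9)
= 1.26×10^-6 M

1.26×10^-6 M


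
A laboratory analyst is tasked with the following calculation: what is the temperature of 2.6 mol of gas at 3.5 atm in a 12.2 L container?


PV = nRT  (R = 0.08206 L·atm/(mol·K))
T = PV/(nR) = 3.5×12.2/(2.6×0.08206)
= 42.70/0.213356
= 200.13 K

200.13 K


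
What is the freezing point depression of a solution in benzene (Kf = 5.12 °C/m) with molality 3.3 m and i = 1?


ΔTf = Kf × m × i
= 5.12 × 3.3 × 1
= 16.896 °C

16.896 °C


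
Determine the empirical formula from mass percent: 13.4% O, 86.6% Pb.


Assume 100 g sample. Moles of each element:
  O: 13.4/16.0 = 0.838 mol
  Pb: 86.6/207.2 = 0.418 mol
Divide by smallest (0.418):
  O: 0.838/0.418 = 2.0
  Pb: 0.418/0.418 = 1.0
Empirical formula: PbO2

PbO2


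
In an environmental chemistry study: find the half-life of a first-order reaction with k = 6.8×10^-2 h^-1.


t½ = ln2/k = 0.693147/(6.8×10^-2 h^-1)
= 10.19 h

10.19 h


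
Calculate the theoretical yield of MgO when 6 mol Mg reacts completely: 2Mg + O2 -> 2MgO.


Mole ratio MgO:Mg = 2:2
n(MgO) = 6 × 2/2 = 6.000 mol
mass = 6.000 × 40.31 = 241.86 g

241.86 g


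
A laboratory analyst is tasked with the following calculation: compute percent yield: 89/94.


% yield = actual/theoretical × 100
= 89/94 × 100
= 94.68%

94.68%


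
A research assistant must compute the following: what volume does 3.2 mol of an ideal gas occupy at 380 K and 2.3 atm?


PV = nRT  (R = 0.08206 L·atm/(mol·K))
V = nRT/P = 3.2×0.08206×380/2.3
= 43.385 L

43.385 L


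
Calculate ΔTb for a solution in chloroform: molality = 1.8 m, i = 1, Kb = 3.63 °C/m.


ΔTb = Kb × m × i
= 3.63 × 1.8 × 1
= 6.534 °C

6.534 °C


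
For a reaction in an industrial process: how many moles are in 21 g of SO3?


M(SO3) = 80.07 g/mol
n = mass/M = 21/80.07 = 0.2623 mol

0.2623 mol


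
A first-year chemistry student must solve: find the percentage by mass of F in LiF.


M(LiF) = 1×6.94 + 1×19.0 = 25.94 g/mol
Mass of F = 1 × 19.0 = 19.00 g/mol
% F = 19.00/25.94 × 100 = 73.25%

73.25%


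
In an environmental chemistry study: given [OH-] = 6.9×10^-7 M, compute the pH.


pOH = -log10([OH-]) = -log10(6.9×10^-7)
= 7 - log10(6.9) = 6.16
pH = 14 - pOH = 14 - 6.16 = 7.84

7.84


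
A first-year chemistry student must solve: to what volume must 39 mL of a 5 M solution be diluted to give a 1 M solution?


C1V1 = C2V2
5 × 39 = 1 × V2
V2 = 195/1 = 195.0 mL

195.0 mL


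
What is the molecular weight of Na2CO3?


M(Na2CO3) = 2×22.99 + 1×12.01 + 3×16.0
= 45.98 + 12.01 + 48.0
= 105.99 g/mol

105.99 g/mol


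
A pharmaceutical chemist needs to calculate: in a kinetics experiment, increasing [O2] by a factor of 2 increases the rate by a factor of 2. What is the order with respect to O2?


rate ∝ [O2]^n
2^n = 2 → n = 1
Order in O2: 1

1


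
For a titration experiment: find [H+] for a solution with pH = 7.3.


[H+] = 10^(-pH) = 10^(-7.3)
= 5.01×10^-8 M

5.01×10^-8 M


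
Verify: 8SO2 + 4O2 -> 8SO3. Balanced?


Equation: 8SO2 + 4O2 -> 8SO3
Check atoms: O: 24=24, S: 8=8
Balanced

Yes, balanced


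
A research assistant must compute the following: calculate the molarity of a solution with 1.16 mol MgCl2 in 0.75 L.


M = n/V = 1.16/0.75 = 1.547 mol/L

1.547 M


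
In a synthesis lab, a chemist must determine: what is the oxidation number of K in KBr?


Group 1 metal: +1
Oxidation number: +1

+1


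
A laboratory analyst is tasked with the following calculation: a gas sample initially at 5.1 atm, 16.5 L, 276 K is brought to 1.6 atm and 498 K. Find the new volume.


P1V1/T1 = P2V2/T2
V2 = P1V1T2/(T1P2)
= 5.1×16.5×498/(276×1.6)
= 94.897 L

94.897 L


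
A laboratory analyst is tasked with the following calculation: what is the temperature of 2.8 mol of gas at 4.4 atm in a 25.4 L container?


PV = nRT  (R = 0.08206 L·atm/(mol·K))
T = PV/(nR) = 4.4×25.4/(2.8×0.08206)
= 111.76/0.229768
= 486.40 K

486.40 K


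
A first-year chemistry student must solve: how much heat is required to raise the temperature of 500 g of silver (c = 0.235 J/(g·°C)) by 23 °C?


q = mcΔT = 500 × 0.235 × 23
= 2702.50 J

2702.50 J


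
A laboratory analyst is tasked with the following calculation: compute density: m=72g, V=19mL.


ρ = mass/volume
= 72/19
= 3.789 g/mL

3.789 g/mL


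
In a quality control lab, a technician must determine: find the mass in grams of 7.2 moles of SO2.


M(SO2) = 64.07 g/mol
mass = n × M = 7.2 × 64.07 = 461.30 g

461.30 g


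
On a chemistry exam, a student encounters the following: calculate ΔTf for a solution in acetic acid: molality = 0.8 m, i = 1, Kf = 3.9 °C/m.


ΔTf = Kf × m × i
= 3.9 × 0.8 × 1
= 3.12 °C

3.12 °C


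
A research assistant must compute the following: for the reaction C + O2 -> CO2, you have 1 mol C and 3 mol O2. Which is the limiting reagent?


Mole ratio available / coefficient:
  C: 1/1 = 1.000
  O2: 3/1 = 3.000
Smaller ratio is limiting.

C


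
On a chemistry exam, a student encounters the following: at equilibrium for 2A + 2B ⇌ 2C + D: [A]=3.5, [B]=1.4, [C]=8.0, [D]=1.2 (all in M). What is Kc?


Kc = [C]^2[D]/([A]^2[B]^2)
= (8.0^2 × 1.2^1)/(3.5^2 × 1.4^2)
= 76.8/24.01
= 3.199

3.199


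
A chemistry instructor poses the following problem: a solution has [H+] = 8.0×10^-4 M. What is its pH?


pH = -log10([H+]) = -log10(8.0×10^-4)
= 4 - log10(8.0)
= 4 - 0.9
= 3.1

3.1


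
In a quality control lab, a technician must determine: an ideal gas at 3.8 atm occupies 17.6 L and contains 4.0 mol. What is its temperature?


PV = nRT  (R = 0.08206 L·atm/(mol·K))
T = PV/(nR) = 3.8×17.6/(4.0×0.08206)
= 66.88/0.328240
= 203.75 K

203.75 K


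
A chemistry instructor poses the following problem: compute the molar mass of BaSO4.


M(BaSO4) = 1×137.33 + 1×32.07 + 4×16.0
= 137.33 + 32.07 + 64.0
= 233.4 g/mol

233.4 g/mol


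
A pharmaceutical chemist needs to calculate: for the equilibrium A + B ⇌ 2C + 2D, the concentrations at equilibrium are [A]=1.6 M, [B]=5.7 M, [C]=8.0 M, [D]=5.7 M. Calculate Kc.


Kc = [C]^2[D]^2/([A][B])
= (8.0^2 × 5.7^2)/(1.6^1 × 5.7^1)
= 2079.36/9.12
= 228.0

228.0


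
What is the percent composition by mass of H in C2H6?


M(C2H6) = 2×12.01 + 6×1.008 = 30.068 g/mol
Mass of H = 6 × 1.008 = 6.048 g/mol
% H = 6.048/30.068 × 100 = 20.11%

20.11%


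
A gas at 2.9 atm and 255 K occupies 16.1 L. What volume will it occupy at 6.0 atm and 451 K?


P1V1/T1 = P2V2/T2
V2 = P1V1T2/(T1P2)
= 2.9×16.1×451/(255×6.0)
= 13.763 L

13.763 L


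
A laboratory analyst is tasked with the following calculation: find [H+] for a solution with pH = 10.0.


[H+] = 10^(-pH) = 10^(-10.0)
= 1.0×10^-10 M

1.0×10^-10 M


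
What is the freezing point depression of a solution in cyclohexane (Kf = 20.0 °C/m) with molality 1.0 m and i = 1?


ΔTf = Kf × m × i
= 20.0 × 1.0 × 1
= 20.0 °C

20.0 °C


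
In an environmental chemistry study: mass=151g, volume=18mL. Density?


ρ = mass/volume
= 151/18
= 8.389 g/mL

8.389 g/mL


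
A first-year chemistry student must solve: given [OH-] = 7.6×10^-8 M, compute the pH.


pOH = -log10([OH-]) = -log10(7.6×10^-8)
= 8 - log10(7.6) = 7.12
pH = 14 - pOH = 14 - 7.12 = 6.88

6.88


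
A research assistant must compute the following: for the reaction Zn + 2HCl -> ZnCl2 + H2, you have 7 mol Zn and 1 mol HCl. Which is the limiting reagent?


Mole ratio available / coefficient:
  Zn: 7/1 = 7.000
  HCl: 1/2 = 0.500
Smaller ratio is limiting.

HCl


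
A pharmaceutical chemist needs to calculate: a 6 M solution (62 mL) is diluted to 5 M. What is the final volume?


C1V1 = C2V2
6 × 62 = 5 × V2
V2 = 372/5 = 74.4 mL

74.4 mL


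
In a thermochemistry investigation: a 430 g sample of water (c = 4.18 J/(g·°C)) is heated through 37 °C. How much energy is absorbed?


q = mcΔT = 430 × 4.18 × 37
= 66503.80 J

66503.80 J


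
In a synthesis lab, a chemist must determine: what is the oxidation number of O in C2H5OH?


O is usually -2
Oxidation number: -2

-2


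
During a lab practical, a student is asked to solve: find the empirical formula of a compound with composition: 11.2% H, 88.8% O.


Assume 100 g sample. Moles of each element:
  H: 11.2/1.008 = 11.111 mol
  O: 88.8/16.0 = 5.55 mol
Divide by smallest (5.55):
  H: 11.111/5.55 = 2.0
  O: 5.55/5.55 = 1.0
Empirical formula: H2O

H2O


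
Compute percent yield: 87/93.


% yield = actual/theoretical × 100
= 87/93 × 100
= 93.55%

93.55%


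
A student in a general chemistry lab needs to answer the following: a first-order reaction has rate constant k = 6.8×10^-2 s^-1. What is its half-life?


t½ = ln2/k = 0.693147/(6.8×10^-2 s^-1)
= 10.19 s

10.19 s


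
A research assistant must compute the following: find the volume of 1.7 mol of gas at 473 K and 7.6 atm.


PV = nRT  (R = 0.08206 L·atm/(mol·K))
V = nRT/P = 1.7×0.08206×473/7.6
= 8.682 L

8.682 L


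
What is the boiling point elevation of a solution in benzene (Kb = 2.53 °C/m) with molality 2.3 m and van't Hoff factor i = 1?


ΔTb = Kb × m × i
= 2.53 × 2.3 × 1
= 5.819 °C

5.819 °C


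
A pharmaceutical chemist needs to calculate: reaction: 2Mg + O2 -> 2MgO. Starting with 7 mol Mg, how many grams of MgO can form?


Mole ratio MgO:Mg = 2:2
n(MgO) = 7 × 2/2 = 7.000 mol
mass = 7.000 × 40.31 = 282.17 g

282.17 g


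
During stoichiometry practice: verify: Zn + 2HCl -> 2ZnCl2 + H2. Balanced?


Equation: Zn + 2HCl -> 2ZnCl2 + H2
Check atoms: Cl: 2≠4, H: 2=2, Zn: 1≠2
Not balanced

No, not balanced


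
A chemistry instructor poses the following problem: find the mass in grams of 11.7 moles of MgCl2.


M(MgCl2) = 95.21 g/mol
mass = n × M = 11.7 × 95.21 = 1113.96 g

1113.96 g


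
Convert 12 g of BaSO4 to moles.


M(BaSO4) = 233.4 g/mol
n = mass/M = 12/233.4 = 0.0514 mol

0.0514 mol


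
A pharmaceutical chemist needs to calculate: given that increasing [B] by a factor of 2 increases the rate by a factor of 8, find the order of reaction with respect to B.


rate ∝ [B]^n
2^n = 8 → n = 3
Order in B: 3

3


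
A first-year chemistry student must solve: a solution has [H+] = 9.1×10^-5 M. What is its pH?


pH = -log10([H+]) = -log10(9.1×10^-5)
= 5 - log10(9.1)
= 5 - 0.96
= 4.04

4.04


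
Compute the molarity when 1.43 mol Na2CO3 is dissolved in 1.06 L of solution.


M = n/V = 1.43/1.06 = 1.349 mol/L

1.349 M


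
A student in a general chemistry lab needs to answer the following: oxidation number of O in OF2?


F is always -1; 2(-1) + x = 0, so O = +2
Oxidation number: +2

+2


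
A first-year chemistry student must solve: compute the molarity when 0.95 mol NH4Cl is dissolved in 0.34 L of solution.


M = n/V = 0.95/0.34 = 2.794 mol/L

2.794 M


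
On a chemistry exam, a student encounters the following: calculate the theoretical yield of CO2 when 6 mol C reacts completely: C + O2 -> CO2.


Mole ratio CO2:C = 1:1
n(CO2) = 6 × 1/1 = 6.000 mol
mass = 6.000 × 44.01 = 264.06 g

264.06 g


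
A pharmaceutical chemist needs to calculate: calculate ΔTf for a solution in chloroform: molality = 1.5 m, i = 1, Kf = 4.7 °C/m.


ΔTf = Kf × m × i
= 4.7 × 1.5 × 1
= 7.05 °C

7.05 °C


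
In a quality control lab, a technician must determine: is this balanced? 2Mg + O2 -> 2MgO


Equation: 2Mg + O2 -> 2MgO
Check atoms: Mg: 2=2, O: 2=2
Balanced

Yes, balanced


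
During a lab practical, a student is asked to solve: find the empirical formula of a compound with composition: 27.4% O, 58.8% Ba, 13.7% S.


Assume 100 g sample. Moles of each element:
  O: 27.4/16.0 = 1.712 mol
  Ba: 58.8/137.33 = 0.428 mol
  S: 13.7/32.07 = 0.427 mol
Divide by smallest (0.427):
  O: 1.712/0.427 = 4.01
  Ba: 0.428/0.427 = 1.0
  S: 0.427/0.427 = 1.0
Empirical formula: BaSO4

BaSO4


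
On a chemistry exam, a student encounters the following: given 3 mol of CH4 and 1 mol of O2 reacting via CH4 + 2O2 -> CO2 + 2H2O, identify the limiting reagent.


Mole ratio available / coefficient:
  CH4: 3/1 = 3.000
  O2: 1/2 = 0.500
Smaller ratio is limiting.

O2


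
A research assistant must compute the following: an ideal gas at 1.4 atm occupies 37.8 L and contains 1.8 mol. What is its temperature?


PV = nRT  (R = 0.08206 L·atm/(mol·K))
T = PV/(nR) = 1.4×37.8/(1.8×0.08206)
= 52.92/0.147708
= 358.27 K

358.27 K


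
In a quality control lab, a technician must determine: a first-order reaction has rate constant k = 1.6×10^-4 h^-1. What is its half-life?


t½ = ln2/k = 0.693147/(1.6×10^-4 h^-1)
= 4332 h

4332 h


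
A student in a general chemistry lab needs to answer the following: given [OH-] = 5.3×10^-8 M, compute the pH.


pOH = -log10([OH-]) = -log10(5.3×10^-8)
= 8 - log10(5.3) = 7.28
pH = 14 - pOH = 14 - 7.28 = 6.72

6.72


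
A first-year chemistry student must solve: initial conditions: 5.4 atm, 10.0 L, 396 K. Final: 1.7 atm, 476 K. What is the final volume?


P1V1/T1 = P2V2/T2
V2 = P1V1T2/(T1P2)
= 5.4×10.0×476/(396×1.7)
= 38.182 L

38.182 L


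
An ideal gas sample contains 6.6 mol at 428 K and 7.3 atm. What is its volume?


PV = nRT  (R = 0.08206 L·atm/(mol·K))
V = nRT/P = 6.6×0.08206×428/7.3
= 31.754 L

31.754 L


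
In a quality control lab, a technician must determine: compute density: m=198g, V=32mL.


ρ = mass/volume
= 198/32
= 6.188 g/mL

6.188 g/mL


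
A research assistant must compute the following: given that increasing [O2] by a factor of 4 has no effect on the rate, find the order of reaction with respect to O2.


rate ∝ [O2]^n
rate ∝ [O2]^0
Order in O2: 0

0


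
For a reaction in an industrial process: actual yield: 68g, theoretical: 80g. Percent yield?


% yield = actual/theoretical × 100
= 68/80 × 100
= 85.0%

85.0%


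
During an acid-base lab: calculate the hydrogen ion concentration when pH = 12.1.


[H+] = 10^(-pH) = 10^(-12.1)
= 7.94×10^-13 M

7.94×10^-13 M


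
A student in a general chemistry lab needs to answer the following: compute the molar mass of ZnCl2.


M(ZnCl2) = 1×65.38 + 2×35.45
= 65.38 + 70.9
= 136.28 g/mol

136.28 g/mol


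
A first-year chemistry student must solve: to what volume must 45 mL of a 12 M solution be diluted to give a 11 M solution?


C1V1 = C2V2
12 × 45 = 11 × V2
V2 = 540/11 = 49.09 mL

49.09 mL


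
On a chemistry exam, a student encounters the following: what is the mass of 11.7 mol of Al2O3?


M(Al2O3) = 101.96 g/mol
mass = n × M = 11.7 × 101.96 = 1192.93 g

1192.93 g


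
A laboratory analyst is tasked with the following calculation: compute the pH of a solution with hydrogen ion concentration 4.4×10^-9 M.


pH = -log10([H+]) = -log10(4.4×10^-9)
= 9 - log10(4.4)
= 9 - 0.64
= 8.36

8.36


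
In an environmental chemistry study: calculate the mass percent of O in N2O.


M(N2O) = 2×14.01 + 1×16.0 = 44.02 g/mol
Mass of O = 1 × 16.0 = 16.00 g/mol
% O = 16.00/44.02 × 100 = 36.35%

36.35%


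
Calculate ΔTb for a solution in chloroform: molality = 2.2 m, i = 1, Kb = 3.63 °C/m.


ΔTb = Kb × m × i
= 3.63 × 2.2 × 1
= 7.986 °C

7.986 °C


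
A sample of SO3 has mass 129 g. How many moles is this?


M(SO3) = 80.07 g/mol
n = mass/M = 129/80.07 = 1.6111 mol

1.6111 mol


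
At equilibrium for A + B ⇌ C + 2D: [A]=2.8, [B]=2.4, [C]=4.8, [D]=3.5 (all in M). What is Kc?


Kc = [C][D]^2/([A][B])
= (4.8^1 × 3.5^2)/(2.8^1 × 2.4^1)
= 58.8/6.72
= 8.750

8.750


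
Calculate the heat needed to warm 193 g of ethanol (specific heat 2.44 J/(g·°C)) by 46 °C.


q = mcΔT = 193 × 2.44 × 46
= 21662.32 J

21662.32 J


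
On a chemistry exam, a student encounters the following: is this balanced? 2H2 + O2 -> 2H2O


Equation: 2H2 + O2 -> 2H2O
Check atoms: H: 4=4, O: 2=2
Balanced

Yes, balanced


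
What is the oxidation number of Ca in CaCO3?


Group 2 metal: +2
Oxidation number: +2

+2


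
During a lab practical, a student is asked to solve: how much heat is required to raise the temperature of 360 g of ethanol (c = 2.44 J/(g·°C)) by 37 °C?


q = mcΔT = 360 × 2.44 × 37
= 32500.80 J

32500.80 J


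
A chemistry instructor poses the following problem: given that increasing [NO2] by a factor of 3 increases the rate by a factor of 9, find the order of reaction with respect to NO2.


rate ∝ [NO2]^n
3^n = 9 → n = 2
Order in NO2: 2

2


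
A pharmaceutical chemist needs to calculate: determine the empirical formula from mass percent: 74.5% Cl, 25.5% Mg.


Assume 100 g sample. Moles of each element:
  Cl: 74.5/35.45 = 2.102 mol
  Mg: 25.5/24.31 = 1.049 mol
Divide by smallest (1.049):
  Cl: 2.102/1.049 = 2.0
  Mg: 1.049/1.049 = 1.0
Empirical formula: MgCl2

MgCl2


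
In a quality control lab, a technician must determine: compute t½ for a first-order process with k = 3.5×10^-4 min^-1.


t½ = ln2/k = 0.693147/(3.5×10^-4 min^-1)
= 1980 min

1980 min


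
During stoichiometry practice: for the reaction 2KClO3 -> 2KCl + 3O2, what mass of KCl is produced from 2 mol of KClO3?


Mole ratio KCl:KClO3 = 2:2
n(KCl) = 2 × 2/2 = 2.000 mol
mass = 2.000 × 74.55 = 149.1 g

149.1 g


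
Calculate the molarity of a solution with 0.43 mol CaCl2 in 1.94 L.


M = n/V = 0.43/1.94 = 0.222 mol/L

0.222 M


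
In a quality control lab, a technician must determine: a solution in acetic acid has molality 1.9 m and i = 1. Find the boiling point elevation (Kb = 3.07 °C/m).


ΔTb = Kb × m × i
= 3.07 × 1.9 × 1
= 5.833 °C

5.833 °C


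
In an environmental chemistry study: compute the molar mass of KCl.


M(KCl) = 1×39.1 + 1×35.45
= 39.1 + 35.45
= 74.55 g/mol

74.55 g/mol


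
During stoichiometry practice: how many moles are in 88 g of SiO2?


M(SiO2) = 60.09 g/mol
n = mass/M = 88/60.09 = 1.4645 mol

1.4645 mol


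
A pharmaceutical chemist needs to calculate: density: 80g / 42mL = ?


ρ = mass/volume
= 80/42
= 1.905 g/mL

1.905 g/mL


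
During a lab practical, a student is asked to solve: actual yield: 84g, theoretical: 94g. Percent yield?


% yield = actual/theoretical × 100
= 84/94 × 100
= 89.36%

89.36%


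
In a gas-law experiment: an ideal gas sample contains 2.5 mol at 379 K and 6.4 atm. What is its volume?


PV = nRT  (R = 0.08206 L·atm/(mol·K))
V = nRT/P = 2.5×0.08206×379/6.4
= 12.149 L

12.149 L


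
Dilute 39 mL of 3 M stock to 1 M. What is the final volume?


C1V1 = C2V2
3 × 39 = 1 × V2
V2 = 117/1 = 117.0 mL

117.0 mL


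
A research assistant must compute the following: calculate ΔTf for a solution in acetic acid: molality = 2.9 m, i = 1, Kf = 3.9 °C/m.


ΔTf = Kf × m × i
= 3.9 × 2.9 × 1
= 11.31 °C

11.31 °C


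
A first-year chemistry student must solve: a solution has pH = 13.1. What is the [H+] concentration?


[H+] = 10^(-pH) = 10^(-13.1)
= 7.94×10^-14 M

7.94×10^-14 M


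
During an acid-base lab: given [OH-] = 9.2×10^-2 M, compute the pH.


pOH = -log10([OH-]) = -log10(9.2×10^-2)
= 2 - log10(9.2) = 1.04
pH = 14 - pOH = 14 - 1.04 = 12.96

12.96


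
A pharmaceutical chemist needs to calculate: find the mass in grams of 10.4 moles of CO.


M(CO) = 28.01 g/mol
mass = n × M = 10.4 × 28.01 = 291.30 g

291.30 g


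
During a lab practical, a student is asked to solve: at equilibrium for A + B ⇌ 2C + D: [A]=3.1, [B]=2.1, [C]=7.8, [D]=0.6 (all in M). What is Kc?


Kc = [C]^2[D]/([A][B])
= (7.8^2 × 0.6^1)/(3.1^1 × 2.1^1)
= 36.504/6.51
= 5.607

5.607


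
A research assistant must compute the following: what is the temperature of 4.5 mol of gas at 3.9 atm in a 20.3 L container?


PV = nRT  (R = 0.08206 L·atm/(mol·K))
T = PV/(nR) = 3.9×20.3/(4.5×0.08206)
= 79.17/0.369270
= 214.40 K

214.40 K


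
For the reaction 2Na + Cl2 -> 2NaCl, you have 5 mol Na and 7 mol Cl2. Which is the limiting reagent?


Mole ratio available / coefficient:
  Na: 5/2 = 2.500
  Cl2: 7/1 = 7.000
Smaller ratio is limiting.

Na


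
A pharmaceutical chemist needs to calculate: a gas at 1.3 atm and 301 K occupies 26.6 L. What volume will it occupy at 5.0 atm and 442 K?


P1V1/T1 = P2V2/T2
V2 = P1V1T2/(T1P2)
= 1.3×26.6×442/(301×5.0)
= 10.156 L

10.156 L


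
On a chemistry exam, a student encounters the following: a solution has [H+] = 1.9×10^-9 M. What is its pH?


pH = -log10([H+]) = -log10(1.9×10^-9)
= 9 - log10(1.9)
= 9 - 0.28
= 8.72

8.72


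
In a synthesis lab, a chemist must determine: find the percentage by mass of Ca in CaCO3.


M(CaCO3) = 1×40.08 + 1×12.01 + 3×16.0 = 100.09 g/mol
Mass of Ca = 1 × 40.08 = 40.08 g/mol
% Ca = 40.08/100.09 × 100 = 40.04%

40.04%


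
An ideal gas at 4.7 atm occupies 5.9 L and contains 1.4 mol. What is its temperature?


PV = nRT  (R = 0.08206 L·atm/(mol·K))
T = PV/(nR) = 4.7×5.9/(1.4×0.08206)
= 27.73/0.114884
= 241.37 K

241.37 K


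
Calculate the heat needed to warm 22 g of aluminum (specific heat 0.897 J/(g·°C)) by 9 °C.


q = mcΔT = 22 × 0.897 × 9
= 177.61 J

177.61 J


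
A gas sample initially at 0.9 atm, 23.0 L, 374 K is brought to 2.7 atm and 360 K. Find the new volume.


P1V1/T1 = P2V2/T2
V2 = P1V1T2/(T1P2)
= 0.9×23.0×360/(374×2.7)
= 7.38 L

7.38 L


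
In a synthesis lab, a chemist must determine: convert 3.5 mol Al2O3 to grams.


M(Al2O3) = 101.96 g/mol
mass = n × M = 3.5 × 101.96 = 356.86 g

356.86 g


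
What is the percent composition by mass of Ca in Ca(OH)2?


M(Ca(OH)2) = 1×40.08 + 2×16.0 + 2×1.008 = 74.096 g/mol
Mass of Ca = 1 × 40.08 = 40.08 g/mol
% Ca = 40.08/74.096 × 100 = 54.09%

54.09%


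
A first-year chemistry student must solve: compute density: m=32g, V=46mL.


ρ = mass/volume
= 32/46
= 0.696 g/mL

0.696 g/mL


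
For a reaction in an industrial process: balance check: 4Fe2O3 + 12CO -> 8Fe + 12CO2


Equation: 4Fe2O3 + 12CO -> 8Fe + 12CO2
Check atoms: C: 12=12, Fe: 8=8, O: 24=24
Balanced

Yes, balanced


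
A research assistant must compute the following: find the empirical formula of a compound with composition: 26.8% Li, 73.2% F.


Assume 100 g sample. Moles of each element:
  Li: 26.8/6.94 = 3.862 mol
  F: 73.2/19.0 = 3.853 mol
Divide by smallest (3.853):
  Li: 3.862/3.853 = 1.0
  F: 3.853/3.853 = 1.0
Empirical formula: LiF

LiF


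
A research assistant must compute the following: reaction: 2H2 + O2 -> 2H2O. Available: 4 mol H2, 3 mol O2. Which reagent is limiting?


Mole ratio available / coefficient:
  H2: 4/2 = 2.000
  O2: 3/1 = 3.000
Smaller ratio is limiting.

H2


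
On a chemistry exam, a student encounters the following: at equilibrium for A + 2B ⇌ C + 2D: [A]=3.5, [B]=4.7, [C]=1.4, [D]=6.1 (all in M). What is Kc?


Kc = [C][D]^2/([A][B]^2)
= (1.4^1 × 6.1^2)/(3.5^1 × 4.7^2)
= 52.094/77.315
= 0.6738

0.6738


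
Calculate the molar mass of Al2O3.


M(Al2O3) = 2×26.98 + 3×16.0
= 53.96 + 48.0
= 101.96 g/mol

101.96 g/mol


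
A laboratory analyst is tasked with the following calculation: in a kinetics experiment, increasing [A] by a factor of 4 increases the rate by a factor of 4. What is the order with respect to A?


rate ∝ [A]^n
4^n = 4 → n = 1
Order in A: 1

1


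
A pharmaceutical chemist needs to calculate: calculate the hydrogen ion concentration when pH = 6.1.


[H+] = 10^(-pH) = 10^(-6.1)
= 7.94×10^-7 M

7.94×10^-7 M


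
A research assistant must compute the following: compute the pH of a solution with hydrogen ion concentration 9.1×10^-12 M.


pH = -log10([H+]) = -log10(9.1×10^-12)
= 12 - log10(9.1)
= 12 - 0.96
= 11.04

11.04


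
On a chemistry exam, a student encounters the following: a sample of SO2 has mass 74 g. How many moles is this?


M(SO2) = 64.07 g/mol
n = mass/M = 74/64.07 = 1.155 mol

1.155 mol


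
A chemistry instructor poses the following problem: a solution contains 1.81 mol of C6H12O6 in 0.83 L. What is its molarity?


M = n/V = 1.81/0.83 = 2.181 mol/L

2.181 M


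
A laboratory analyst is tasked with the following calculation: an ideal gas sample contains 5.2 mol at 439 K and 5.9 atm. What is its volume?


PV = nRT  (R = 0.08206 L·atm/(mol·K))
V = nRT/P = 5.2×0.08206×439/5.9
= 31.75 L

31.75 L


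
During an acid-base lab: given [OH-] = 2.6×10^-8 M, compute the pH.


pOH = -log10([OH-]) = -log10(2.6×10^-8)
= 8 - log10(2.6) = 7.59
pH = 14 - pOH = 14 - 7.59 = 6.41

6.41


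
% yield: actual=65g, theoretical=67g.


% yield = actual/theoretical × 100
= 65/67 × 100
= 97.01%

97.01%


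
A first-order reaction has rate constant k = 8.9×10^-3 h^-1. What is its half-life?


t½ = ln2/k = 0.693147/(8.9×10^-3 h^-1)
= 77.88 h

77.88 h


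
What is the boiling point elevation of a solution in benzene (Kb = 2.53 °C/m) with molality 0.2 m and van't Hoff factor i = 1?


ΔTb = Kb × m × i
= 2.53 × 0.2 × 1
= 0.506 °C

0.506 °C


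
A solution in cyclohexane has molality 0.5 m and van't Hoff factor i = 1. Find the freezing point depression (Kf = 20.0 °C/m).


ΔTf = Kf × m × i
= 20.0 × 0.5 × 1
= 10.0 °C

10.0 °C


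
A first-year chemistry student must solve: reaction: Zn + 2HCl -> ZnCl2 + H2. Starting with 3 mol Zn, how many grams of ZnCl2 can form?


Mole ratio ZnCl2:Zn = 1:1
n(ZnCl2) = 3 × 1/1 = 3.000 mol
mass = 3.000 × 136.28 = 408.84 g

408.84 g


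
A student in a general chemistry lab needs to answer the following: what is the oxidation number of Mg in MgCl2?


Group 2 metal: +2
Oxidation number: +2

+2


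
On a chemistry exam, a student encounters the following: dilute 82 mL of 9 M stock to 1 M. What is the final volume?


C1V1 = C2V2
9 × 82 = 1 × V2
V2 = 738/1 = 738.0 mL

738.0 mL


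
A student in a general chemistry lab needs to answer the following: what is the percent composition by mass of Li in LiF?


M(LiF) = 1×6.94 + 1×19.0 = 25.94 g/mol
Mass of Li = 1 × 6.94 = 6.94 g/mol
% Li = 6.94/25.94 × 100 = 26.75%

26.75%


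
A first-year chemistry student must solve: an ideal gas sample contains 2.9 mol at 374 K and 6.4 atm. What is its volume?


PV = nRT  (R = 0.08206 L·atm/(mol·K))
V = nRT/P = 2.9×0.08206×374/6.4
= 13.907 L

13.907 L


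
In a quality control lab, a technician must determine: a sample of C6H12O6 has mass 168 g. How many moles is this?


M(C6H12O6) = 180.16 g/mol
n = mass/M = 168/180.16 = 0.9325 mol

0.9325 mol


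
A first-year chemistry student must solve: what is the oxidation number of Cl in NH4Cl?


halide: -1
Oxidation number: -1

-1


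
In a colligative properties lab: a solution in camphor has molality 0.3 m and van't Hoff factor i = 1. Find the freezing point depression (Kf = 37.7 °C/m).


ΔTf = Kf × m × i
= 37.7 × 0.3 × 1
= 11.31 °C

11.31 °C


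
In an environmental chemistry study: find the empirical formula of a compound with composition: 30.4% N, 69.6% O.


Assume 100 g sample. Moles of each element:
  N: 30.4/14.01 = 2.17 mol
  O: 69.6/16.0 = 4.35 mol
Divide by smallest (2.17):
  N: 2.17/2.17 = 1.0
  O: 4.35/2.17 = 2.0
Empirical formula: NO2

NO2


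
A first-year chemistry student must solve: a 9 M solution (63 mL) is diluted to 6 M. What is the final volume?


C1V1 = C2V2
9 × 63 = 6 × V2
V2 = 567/6 = 94.5 mL

94.5 mL


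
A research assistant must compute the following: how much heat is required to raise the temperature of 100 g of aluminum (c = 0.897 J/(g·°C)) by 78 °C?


q = mcΔT = 100 × 0.897 × 78
= 6996.60 J

6996.60 J


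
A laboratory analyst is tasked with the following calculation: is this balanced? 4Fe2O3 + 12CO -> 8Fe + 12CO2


Equation: 4Fe2O3 + 12CO -> 8Fe + 12CO2
Check atoms: C: 12=12, Fe: 8=8, O: 24=24
Balanced

Yes, balanced


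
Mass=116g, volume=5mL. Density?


ρ = mass/volume
= 116/5
= 23.2 g/mL

23.2 g/mL


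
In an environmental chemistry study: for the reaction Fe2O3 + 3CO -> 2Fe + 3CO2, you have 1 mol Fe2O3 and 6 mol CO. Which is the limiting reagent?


Mole ratio available / coefficient:
  Fe2O3: 1/1 = 1.000
  CO: 6/3 = 2.000
Smaller ratio is limiting.

Fe2O3


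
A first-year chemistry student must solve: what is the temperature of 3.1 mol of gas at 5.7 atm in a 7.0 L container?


PV = nRT  (R = 0.08206 L·atm/(mol·K))
T = PV/(nR) = 5.7×7.0/(3.1×0.08206)
= 39.90/0.254386
= 156.85 K

156.85 K


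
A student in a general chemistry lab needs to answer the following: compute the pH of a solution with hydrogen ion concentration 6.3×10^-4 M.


pH = -log10([H+]) = -log10(6.3×10^-4)
= 4 - log10(6.3)
= 4 - 0.8
= 3.2

3.2


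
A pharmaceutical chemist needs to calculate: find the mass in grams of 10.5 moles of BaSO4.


M(BaSO4) = 233.4 g/mol
mass = n × M = 10.5 × 233.4 = 2450.70 g

2450.70 g


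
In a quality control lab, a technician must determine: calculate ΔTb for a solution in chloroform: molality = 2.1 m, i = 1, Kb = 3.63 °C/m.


ΔTb = Kb × m × i
= 3.63 × 2.1 × 1
= 7.623 °C

7.623 °C


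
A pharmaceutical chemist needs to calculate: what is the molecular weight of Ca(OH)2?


M(Ca(OH)2) = 1×40.08 + 2×16.0 + 2×1.008
= 40.08 + 32.0 + 2.02
= 74.1 g/mol

74.1 g/mol


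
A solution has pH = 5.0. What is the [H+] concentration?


[H+] = 10^(-pH) = 10^(-5.0)
= 1.0×10^-5 M

1.0×10^-5 M


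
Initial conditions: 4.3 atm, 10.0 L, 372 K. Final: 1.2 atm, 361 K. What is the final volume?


P1V1/T1 = P2V2/T2
V2 = P1V1T2/(T1P2)
= 4.3×10.0×361/(372×1.2)
= 34.774 L

34.774 L


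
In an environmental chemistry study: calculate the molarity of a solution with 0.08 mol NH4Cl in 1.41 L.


M = n/V = 0.08/1.41 = 0.057 mol/L

0.057 M


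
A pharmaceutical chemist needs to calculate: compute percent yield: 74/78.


% yield = actual/theoretical × 100
= 74/78 × 100
= 94.87%

94.87%


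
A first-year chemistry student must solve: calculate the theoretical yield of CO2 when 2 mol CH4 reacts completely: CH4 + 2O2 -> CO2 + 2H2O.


Mole ratio CO2:CH4 = 1:1
n(CO2) = 2 × 1/1 = 2.000 mol
mass = 2.000 × 44.01 = 88.02 g

88.02 g


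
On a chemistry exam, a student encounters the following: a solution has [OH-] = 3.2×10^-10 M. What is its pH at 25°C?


pOH = -log10([OH-]) = -log10(3.2×10^-10)
= 10 - log10(3.2) = 9.49
pH = 14 - pOH = 14 - 9.49 = 4.51

4.51


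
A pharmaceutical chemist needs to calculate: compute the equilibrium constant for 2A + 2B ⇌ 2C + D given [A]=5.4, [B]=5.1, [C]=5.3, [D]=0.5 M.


Kc = [C]^2[D]/([A]^2[B]^2)
= (5.3^2 × 0.5^1)/(5.4^2 × 5.1^2)
= 14.045/758.4516
= 0.01852

0.01852


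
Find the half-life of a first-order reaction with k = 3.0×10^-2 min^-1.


t½ = ln2/k = 0.693147/(3.0×10^-2 min^-1)
= 23.10 min

23.10 min


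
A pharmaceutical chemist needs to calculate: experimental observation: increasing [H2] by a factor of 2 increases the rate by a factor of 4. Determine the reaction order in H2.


rate ∝ [H2]^n
2^n = 4 → n = 2
Order in H2: 2

2
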